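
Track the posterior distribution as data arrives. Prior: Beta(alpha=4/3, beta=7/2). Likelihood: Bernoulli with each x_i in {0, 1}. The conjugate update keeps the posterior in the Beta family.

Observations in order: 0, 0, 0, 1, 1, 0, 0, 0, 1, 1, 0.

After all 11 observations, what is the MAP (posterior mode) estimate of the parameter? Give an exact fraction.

26/83

obs 1: x=0 → posterior Beta(4/3, 9/2)
obs 2: x=0 → posterior Beta(4/3, 11/2)
obs 3: x=0 → posterior Beta(4/3, 13/2)
obs 4: x=1 → posterior Beta(7/3, 13/2)
obs 5: x=1 → posterior Beta(10/3, 13/2)
obs 6: x=0 → posterior Beta(10/3, 15/2)
obs 7: x=0 → posterior Beta(10/3, 17/2)
obs 8: x=0 → posterior Beta(10/3, 19/2)
obs 9: x=1 → posterior Beta(13/3, 19/2)
obs 10: x=1 → posterior Beta(16/3, 19/2)
obs 11: x=0 → posterior Beta(16/3, 21/2)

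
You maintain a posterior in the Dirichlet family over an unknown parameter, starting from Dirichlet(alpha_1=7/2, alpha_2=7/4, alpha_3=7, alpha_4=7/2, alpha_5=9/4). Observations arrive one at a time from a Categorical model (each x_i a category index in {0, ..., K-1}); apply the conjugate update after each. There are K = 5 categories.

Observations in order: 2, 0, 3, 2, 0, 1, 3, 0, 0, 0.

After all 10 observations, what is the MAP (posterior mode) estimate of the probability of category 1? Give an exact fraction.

7/92

obs 1: x=2 → posterior Dirichlet(7/2, 7/4, 8, 7/2, 9/4)
obs 2: x=0 → posterior Dirichlet(9/2, 7/4, 8, 7/2, 9/4)
obs 3: x=3 → posterior Dirichlet(9/2, 7/4, 8, 9/2, 9/4)
obs 4: x=2 → posterior Dirichlet(9/2, 7/4, 9, 9/2, 9/4)
obs 5: x=0 → posterior Dirichlet(11/2, 7/4, 9, 9/2, 9/4)
obs 6: x=1 → posterior Dirichlet(11/2, 11/4, 9, 9/2, 9/4)
obs 7: x=3 → posterior Dirichlet(11/2, 11/4, 9, 11/2, 9/4)
obs 8: x=0 → posterior Dirichlet(13/2, 11/4, 9, 11/2, 9/4)
obs 9: x=0 → posterior Dirichlet(15/2, 11/4, 9, 11/2, 9/4)
obs 10: x=0 → posterior Dirichlet(17/2, 11/4, 9, 11/2, 9/4)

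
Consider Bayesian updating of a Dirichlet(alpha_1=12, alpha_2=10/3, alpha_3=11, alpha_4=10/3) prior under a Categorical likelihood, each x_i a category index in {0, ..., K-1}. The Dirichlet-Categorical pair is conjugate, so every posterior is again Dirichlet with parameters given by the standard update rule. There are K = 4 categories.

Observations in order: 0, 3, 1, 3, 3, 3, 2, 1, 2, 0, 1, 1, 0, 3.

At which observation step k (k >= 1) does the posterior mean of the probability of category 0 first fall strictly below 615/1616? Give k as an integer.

k = 5

obs 1: x=0 → posterior Dirichlet(13, 10/3, 11, 10/3)
obs 2: x=3 → posterior Dirichlet(13, 10/3, 11, 13/3)
obs 3: x=1 → posterior Dirichlet(13, 13/3, 11, 13/3)
obs 4: x=3 → posterior Dirichlet(13, 13/3, 11, 16/3)
obs 5: x=3 → posterior Dirichlet(13, 13/3, 11, 19/3)
obs 6: x=3 → posterior Dirichlet(13, 13/3, 11, 22/3)
obs 7: x=2 → posterior Dirichlet(13, 13/3, 12, 22/3)
obs 8: x=1 → posterior Dirichlet(13, 16/3, 12, 22/3)
obs 9: x=2 → posterior Dirichlet(13, 16/3, 13, 22/3)
obs 10: x=0 → posterior Dirichlet(14, 16/3, 13, 22/3)
obs 11: x=1 → posterior Dirichlet(14, 19/3, 13, 22/3)
obs 12: x=1 → posterior Dirichlet(14, 22/3, 13, 22/3)
obs 13: x=0 → posterior Dirichlet(15, 22/3, 13, 22/3)
obs 14: x=3 → posterior Dirichlet(15, 22/3, 13, 25/3)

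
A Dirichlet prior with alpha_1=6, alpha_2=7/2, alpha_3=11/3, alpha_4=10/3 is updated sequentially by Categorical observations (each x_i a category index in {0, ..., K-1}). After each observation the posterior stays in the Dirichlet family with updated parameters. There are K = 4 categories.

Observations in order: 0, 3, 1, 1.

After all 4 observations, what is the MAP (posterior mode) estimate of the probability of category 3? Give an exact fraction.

obs 1: x=0 → posterior Dirichlet(7, 7/2, 11/3, 10/3)
obs 2: x=3 → posterior Dirichlet(7, 7/2, 11/3, 13/3)
obs 3: x=1 → posterior Dirichlet(7, 9/2, 11/3, 13/3)
obs 4: x=1 → posterior Dirichlet(7, 11/2, 11/3, 13/3)

20/99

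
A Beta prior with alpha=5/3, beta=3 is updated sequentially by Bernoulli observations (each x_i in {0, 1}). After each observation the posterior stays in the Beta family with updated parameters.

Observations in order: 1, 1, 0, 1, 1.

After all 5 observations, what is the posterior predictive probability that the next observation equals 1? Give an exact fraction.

17/29

obs 1: x=1 → posterior Beta(8/3, 3)
obs 2: x=1 → posterior Beta(11/3, 3)
obs 3: x=0 → posterior Beta(11/3, 4)
obs 4: x=1 → posterior Beta(14/3, 4)
obs 5: x=1 → posterior Beta(17/3, 4)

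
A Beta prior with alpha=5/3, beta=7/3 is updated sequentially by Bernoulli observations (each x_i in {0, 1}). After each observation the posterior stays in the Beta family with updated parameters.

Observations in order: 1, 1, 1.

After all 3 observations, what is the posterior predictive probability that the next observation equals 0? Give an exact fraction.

obs 1: x=1 → posterior Beta(8/3, 7/3)
obs 2: x=1 → posterior Beta(11/3, 7/3)
obs 3: x=1 → posterior Beta(14/3, 7/3)

1/3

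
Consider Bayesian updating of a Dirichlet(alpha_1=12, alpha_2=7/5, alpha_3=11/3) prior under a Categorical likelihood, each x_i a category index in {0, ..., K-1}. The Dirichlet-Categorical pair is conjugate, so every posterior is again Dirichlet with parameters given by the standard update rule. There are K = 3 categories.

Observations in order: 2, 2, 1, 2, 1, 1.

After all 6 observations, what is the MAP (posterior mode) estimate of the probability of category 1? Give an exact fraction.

51/301

obs 1: x=2 → posterior Dirichlet(12, 7/5, 14/3)
obs 2: x=2 → posterior Dirichlet(12, 7/5, 17/3)
obs 3: x=1 → posterior Dirichlet(12, 12/5, 17/3)
obs 4: x=2 → posterior Dirichlet(12, 12/5, 20/3)
obs 5: x=1 → posterior Dirichlet(12, 17/5, 20/3)
obs 6: x=1 → posterior Dirichlet(12, 22/5, 20/3)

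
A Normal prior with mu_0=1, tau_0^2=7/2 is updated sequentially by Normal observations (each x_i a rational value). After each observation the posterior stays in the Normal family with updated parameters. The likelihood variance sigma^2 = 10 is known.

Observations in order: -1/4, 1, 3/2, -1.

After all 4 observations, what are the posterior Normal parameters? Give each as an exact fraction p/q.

obs 1: x=-1/4 → posterior Normal(73/108, 70/27)
obs 2: x=1 → posterior Normal(101/136, 35/17)
obs 3: x=3/2 → posterior Normal(143/164, 70/41)
obs 4: x=-1 → posterior Normal(115/192, 35/24)

mu_0=115/192, tau_0^2=35/24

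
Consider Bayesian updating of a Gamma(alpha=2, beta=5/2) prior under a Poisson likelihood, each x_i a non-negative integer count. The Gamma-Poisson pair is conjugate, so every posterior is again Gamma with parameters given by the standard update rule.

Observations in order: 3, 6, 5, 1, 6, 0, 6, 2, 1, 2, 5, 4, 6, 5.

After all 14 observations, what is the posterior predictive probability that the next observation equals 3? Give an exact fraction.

obs 1: x=3 → posterior Gamma(5, 7/2)
obs 2: x=6 → posterior Gamma(11, 9/2)
obs 3: x=5 → posterior Gamma(16, 11/2)
obs 4: x=1 → posterior Gamma(17, 13/2)
obs 5: x=6 → posterior Gamma(23, 15/2)
obs 6: x=0 → posterior Gamma(23, 17/2)
obs 7: x=6 → posterior Gamma(29, 19/2)
obs 8: x=2 → posterior Gamma(31, 21/2)
obs 9: x=1 → posterior Gamma(32, 23/2)
obs 10: x=2 → posterior Gamma(34, 25/2)
obs 11: x=5 → posterior Gamma(39, 27/2)
obs 12: x=4 → posterior Gamma(43, 29/2)
obs 13: x=6 → posterior Gamma(49, 31/2)
obs 14: x=5 → posterior Gamma(54, 33/2)

63323939017296592649096374957501155908080850495231614596805862424506437219985843300544/293636800711185296849549899705465289392964092220206229200130110257305204868316650390625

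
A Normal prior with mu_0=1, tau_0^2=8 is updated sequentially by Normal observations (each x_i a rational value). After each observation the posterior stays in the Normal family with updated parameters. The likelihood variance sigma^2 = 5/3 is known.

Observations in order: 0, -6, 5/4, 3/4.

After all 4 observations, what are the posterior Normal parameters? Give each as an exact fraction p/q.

mu_0=-91/101, tau_0^2=40/101

obs 1: x=0 → posterior Normal(5/29, 40/29)
obs 2: x=-6 → posterior Normal(-139/53, 40/53)
obs 3: x=5/4 → posterior Normal(-109/77, 40/77)
obs 4: x=3/4 → posterior Normal(-91/101, 40/101)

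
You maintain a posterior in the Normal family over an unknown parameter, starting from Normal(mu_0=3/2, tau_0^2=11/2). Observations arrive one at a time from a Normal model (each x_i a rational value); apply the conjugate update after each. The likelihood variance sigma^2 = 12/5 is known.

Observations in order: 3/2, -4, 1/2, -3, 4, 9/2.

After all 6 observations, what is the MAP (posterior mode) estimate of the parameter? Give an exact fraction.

obs 1: x=3/2 → posterior Normal(3/2, 132/79)
obs 2: x=-4 → posterior Normal(-203/268, 66/67)
obs 3: x=1/2 → posterior Normal(-74/189, 44/63)
obs 4: x=-3 → posterior Normal(-239/244, 33/61)
obs 5: x=4 → posterior Normal(-19/299, 132/299)
obs 6: x=9/2 → posterior Normal(457/708, 22/59)

457/708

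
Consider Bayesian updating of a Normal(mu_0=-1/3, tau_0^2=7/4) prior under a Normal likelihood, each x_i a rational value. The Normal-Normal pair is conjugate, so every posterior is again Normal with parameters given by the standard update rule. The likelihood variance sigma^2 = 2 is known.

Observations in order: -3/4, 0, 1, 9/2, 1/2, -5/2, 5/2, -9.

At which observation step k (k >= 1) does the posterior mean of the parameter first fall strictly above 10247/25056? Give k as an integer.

obs 1: x=-3/4 → posterior Normal(-19/36, 14/15)
obs 2: x=0 → posterior Normal(-95/264, 7/11)
obs 3: x=1 → posterior Normal(-11/348, 14/29)
obs 4: x=9/2 → posterior Normal(367/432, 7/18)
obs 5: x=1/2 → posterior Normal(409/516, 14/43)
obs 6: x=-5/2 → posterior Normal(199/600, 7/25)
obs 7: x=5/2 → posterior Normal(409/684, 14/57)
obs 8: x=-9 → posterior Normal(-347/768, 7/32)

k = 4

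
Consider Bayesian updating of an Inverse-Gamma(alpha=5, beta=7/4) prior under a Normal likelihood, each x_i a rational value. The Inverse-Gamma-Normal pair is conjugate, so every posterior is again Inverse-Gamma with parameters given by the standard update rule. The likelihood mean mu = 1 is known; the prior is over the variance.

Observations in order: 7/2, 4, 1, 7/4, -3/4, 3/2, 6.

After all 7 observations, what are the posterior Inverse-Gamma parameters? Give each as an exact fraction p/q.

alpha=17/2, beta=381/16

obs 1: x=7/2 → posterior Inverse-Gamma(11/2, 39/8)
obs 2: x=4 → posterior Inverse-Gamma(6, 75/8)
obs 3: x=1 → posterior Inverse-Gamma(13/2, 75/8)
obs 4: x=7/4 → posterior Inverse-Gamma(7, 309/32)
obs 5: x=-3/4 → posterior Inverse-Gamma(15/2, 179/16)
obs 6: x=3/2 → posterior Inverse-Gamma(8, 181/16)
obs 7: x=6 → posterior Inverse-Gamma(17/2, 381/16)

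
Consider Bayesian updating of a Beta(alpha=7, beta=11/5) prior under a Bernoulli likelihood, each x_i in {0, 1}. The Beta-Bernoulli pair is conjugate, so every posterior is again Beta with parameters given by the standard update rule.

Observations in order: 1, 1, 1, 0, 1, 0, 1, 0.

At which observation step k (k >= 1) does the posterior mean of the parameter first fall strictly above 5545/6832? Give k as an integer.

k = 3

obs 1: x=1 → posterior Beta(8, 11/5)
obs 2: x=1 → posterior Beta(9, 11/5)
obs 3: x=1 → posterior Beta(10, 11/5)
obs 4: x=0 → posterior Beta(10, 16/5)
obs 5: x=1 → posterior Beta(11, 16/5)
obs 6: x=0 → posterior Beta(11, 21/5)
obs 7: x=1 → posterior Beta(12, 21/5)
obs 8: x=0 → posterior Beta(12, 26/5)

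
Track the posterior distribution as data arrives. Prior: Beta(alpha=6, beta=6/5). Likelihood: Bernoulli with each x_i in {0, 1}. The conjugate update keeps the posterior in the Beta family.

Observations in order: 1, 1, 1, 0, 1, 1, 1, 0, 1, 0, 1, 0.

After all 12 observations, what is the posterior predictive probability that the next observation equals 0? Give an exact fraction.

obs 1: x=1 → posterior Beta(7, 6/5)
obs 2: x=1 → posterior Beta(8, 6/5)
obs 3: x=1 → posterior Beta(9, 6/5)
obs 4: x=0 → posterior Beta(9, 11/5)
obs 5: x=1 → posterior Beta(10, 11/5)
obs 6: x=1 → posterior Beta(11, 11/5)
obs 7: x=1 → posterior Beta(12, 11/5)
obs 8: x=0 → posterior Beta(12, 16/5)
obs 9: x=1 → posterior Beta(13, 16/5)
obs 10: x=0 → posterior Beta(13, 21/5)
obs 11: x=1 → posterior Beta(14, 21/5)
obs 12: x=0 → posterior Beta(14, 26/5)

13/48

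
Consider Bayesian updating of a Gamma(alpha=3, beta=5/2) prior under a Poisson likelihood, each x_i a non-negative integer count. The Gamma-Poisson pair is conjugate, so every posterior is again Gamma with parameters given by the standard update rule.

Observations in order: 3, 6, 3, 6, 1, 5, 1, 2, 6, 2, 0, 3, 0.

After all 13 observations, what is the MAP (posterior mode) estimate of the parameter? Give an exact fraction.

80/31

obs 1: x=3 → posterior Gamma(6, 7/2)
obs 2: x=6 → posterior Gamma(12, 9/2)
obs 3: x=3 → posterior Gamma(15, 11/2)
obs 4: x=6 → posterior Gamma(21, 13/2)
obs 5: x=1 → posterior Gamma(22, 15/2)
obs 6: x=5 → posterior Gamma(27, 17/2)
obs 7: x=1 → posterior Gamma(28, 19/2)
obs 8: x=2 → posterior Gamma(30, 21/2)
obs 9: x=6 → posterior Gamma(36, 23/2)
obs 10: x=2 → posterior Gamma(38, 25/2)
obs 11: x=0 → posterior Gamma(38, 27/2)
obs 12: x=3 → posterior Gamma(41, 29/2)
obs 13: x=0 → posterior Gamma(41, 31/2)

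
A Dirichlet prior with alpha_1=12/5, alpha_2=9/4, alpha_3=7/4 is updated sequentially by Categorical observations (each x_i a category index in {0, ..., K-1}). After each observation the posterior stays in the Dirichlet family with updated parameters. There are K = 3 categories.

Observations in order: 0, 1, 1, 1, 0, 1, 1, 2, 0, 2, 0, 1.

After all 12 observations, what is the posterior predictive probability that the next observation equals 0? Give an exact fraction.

obs 1: x=0 → posterior Dirichlet(17/5, 9/4, 7/4)
obs 2: x=1 → posterior Dirichlet(17/5, 13/4, 7/4)
obs 3: x=1 → posterior Dirichlet(17/5, 17/4, 7/4)
obs 4: x=1 → posterior Dirichlet(17/5, 21/4, 7/4)
obs 5: x=0 → posterior Dirichlet(22/5, 21/4, 7/4)
obs 6: x=1 → posterior Dirichlet(22/5, 25/4, 7/4)
obs 7: x=1 → posterior Dirichlet(22/5, 29/4, 7/4)
obs 8: x=2 → posterior Dirichlet(22/5, 29/4, 11/4)
obs 9: x=0 → posterior Dirichlet(27/5, 29/4, 11/4)
obs 10: x=2 → posterior Dirichlet(27/5, 29/4, 15/4)
obs 11: x=0 → posterior Dirichlet(32/5, 29/4, 15/4)
obs 12: x=1 → posterior Dirichlet(32/5, 33/4, 15/4)

8/23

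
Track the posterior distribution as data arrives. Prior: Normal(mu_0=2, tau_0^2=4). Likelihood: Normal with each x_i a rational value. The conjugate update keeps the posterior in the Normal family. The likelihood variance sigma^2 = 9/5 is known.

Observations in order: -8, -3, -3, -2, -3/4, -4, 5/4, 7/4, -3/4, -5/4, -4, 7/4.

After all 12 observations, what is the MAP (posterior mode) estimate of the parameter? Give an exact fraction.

obs 1: x=-8 → posterior Normal(-142/29, 36/29)
obs 2: x=-3 → posterior Normal(-202/49, 36/49)
obs 3: x=-3 → posterior Normal(-262/69, 12/23)
obs 4: x=-2 → posterior Normal(-302/89, 36/89)
obs 5: x=-3/4 → posterior Normal(-317/109, 36/109)
obs 6: x=-4 → posterior Normal(-397/129, 12/43)
obs 7: x=5/4 → posterior Normal(-372/149, 36/149)
obs 8: x=7/4 → posterior Normal(-337/169, 36/169)
obs 9: x=-3/4 → posterior Normal(-352/189, 4/21)
obs 10: x=-5/4 → posterior Normal(-377/209, 36/209)
obs 11: x=-4 → posterior Normal(-457/229, 36/229)
obs 12: x=7/4 → posterior Normal(-422/249, 12/83)

-422/249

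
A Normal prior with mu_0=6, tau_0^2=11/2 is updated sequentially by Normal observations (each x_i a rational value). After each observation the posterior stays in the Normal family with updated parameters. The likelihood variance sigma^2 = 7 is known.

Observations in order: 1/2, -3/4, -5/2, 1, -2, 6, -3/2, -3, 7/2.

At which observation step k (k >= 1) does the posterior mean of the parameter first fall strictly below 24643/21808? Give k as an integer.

obs 1: x=1/2 → posterior Normal(179/50, 77/25)
obs 2: x=-3/4 → posterior Normal(325/144, 77/36)
obs 3: x=-5/2 → posterior Normal(215/188, 77/47)
obs 4: x=1 → posterior Normal(259/232, 77/58)
obs 5: x=-2 → posterior Normal(57/92, 77/69)
obs 6: x=6 → posterior Normal(87/64, 77/80)
obs 7: x=-3/2 → posterior Normal(369/364, 11/13)
obs 8: x=-3 → posterior Normal(79/136, 77/102)
obs 9: x=7/2 → posterior Normal(391/452, 77/113)

k = 4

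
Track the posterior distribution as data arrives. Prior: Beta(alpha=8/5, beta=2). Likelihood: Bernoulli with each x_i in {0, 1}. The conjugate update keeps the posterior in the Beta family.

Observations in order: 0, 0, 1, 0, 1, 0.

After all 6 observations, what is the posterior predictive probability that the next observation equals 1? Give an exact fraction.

3/8

obs 1: x=0 → posterior Beta(8/5, 3)
obs 2: x=0 → posterior Beta(8/5, 4)
obs 3: x=1 → posterior Beta(13/5, 4)
obs 4: x=0 → posterior Beta(13/5, 5)
obs 5: x=1 → posterior Beta(18/5, 5)
obs 6: x=0 → posterior Beta(18/5, 6)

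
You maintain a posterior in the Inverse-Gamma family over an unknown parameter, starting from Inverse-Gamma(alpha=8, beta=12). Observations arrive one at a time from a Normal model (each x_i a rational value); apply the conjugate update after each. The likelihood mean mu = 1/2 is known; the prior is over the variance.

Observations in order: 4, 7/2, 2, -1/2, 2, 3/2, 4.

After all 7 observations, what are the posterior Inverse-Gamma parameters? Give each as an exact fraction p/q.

alpha=23/2, beta=32

obs 1: x=4 → posterior Inverse-Gamma(17/2, 145/8)
obs 2: x=7/2 → posterior Inverse-Gamma(9, 181/8)
obs 3: x=2 → posterior Inverse-Gamma(19/2, 95/4)
obs 4: x=-1/2 → posterior Inverse-Gamma(10, 97/4)
obs 5: x=2 → posterior Inverse-Gamma(21/2, 203/8)
obs 6: x=3/2 → posterior Inverse-Gamma(11, 207/8)
obs 7: x=4 → posterior Inverse-Gamma(23/2, 32)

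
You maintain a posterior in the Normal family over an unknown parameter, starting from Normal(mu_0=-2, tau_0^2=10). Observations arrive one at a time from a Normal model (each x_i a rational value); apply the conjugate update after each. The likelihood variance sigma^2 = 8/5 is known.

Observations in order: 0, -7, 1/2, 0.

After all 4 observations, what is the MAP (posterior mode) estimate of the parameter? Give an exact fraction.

obs 1: x=0 → posterior Normal(-8/29, 40/29)
obs 2: x=-7 → posterior Normal(-61/18, 20/27)
obs 3: x=1/2 → posterior Normal(-341/158, 40/79)
obs 4: x=0 → posterior Normal(-341/208, 5/13)

-341/208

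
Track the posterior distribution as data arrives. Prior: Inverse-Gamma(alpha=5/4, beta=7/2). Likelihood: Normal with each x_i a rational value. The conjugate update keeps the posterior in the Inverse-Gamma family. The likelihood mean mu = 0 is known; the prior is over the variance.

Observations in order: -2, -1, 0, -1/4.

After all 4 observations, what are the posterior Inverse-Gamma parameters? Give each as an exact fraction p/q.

alpha=13/4, beta=193/32

obs 1: x=-2 → posterior Inverse-Gamma(7/4, 11/2)
obs 2: x=-1 → posterior Inverse-Gamma(9/4, 6)
obs 3: x=0 → posterior Inverse-Gamma(11/4, 6)
obs 4: x=-1/4 → posterior Inverse-Gamma(13/4, 193/32)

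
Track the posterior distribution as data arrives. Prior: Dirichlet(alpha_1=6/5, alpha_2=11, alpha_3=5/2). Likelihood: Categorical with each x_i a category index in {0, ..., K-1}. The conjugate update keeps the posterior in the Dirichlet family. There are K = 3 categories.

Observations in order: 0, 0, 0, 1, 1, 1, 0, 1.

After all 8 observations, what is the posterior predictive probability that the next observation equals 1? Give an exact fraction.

150/227

obs 1: x=0 → posterior Dirichlet(11/5, 11, 5/2)
obs 2: x=0 → posterior Dirichlet(16/5, 11, 5/2)
obs 3: x=0 → posterior Dirichlet(21/5, 11, 5/2)
obs 4: x=1 → posterior Dirichlet(21/5, 12, 5/2)
obs 5: x=1 → posterior Dirichlet(21/5, 13, 5/2)
obs 6: x=1 → posterior Dirichlet(21/5, 14, 5/2)
obs 7: x=0 → posterior Dirichlet(26/5, 14, 5/2)
obs 8: x=1 → posterior Dirichlet(26/5, 15, 5/2)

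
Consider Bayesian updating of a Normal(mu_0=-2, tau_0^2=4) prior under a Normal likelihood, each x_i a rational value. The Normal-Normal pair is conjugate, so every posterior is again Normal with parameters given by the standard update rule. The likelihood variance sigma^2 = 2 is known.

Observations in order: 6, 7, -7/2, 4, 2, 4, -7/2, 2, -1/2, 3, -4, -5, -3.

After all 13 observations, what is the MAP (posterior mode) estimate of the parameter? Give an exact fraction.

5/9

obs 1: x=6 → posterior Normal(10/3, 4/3)
obs 2: x=7 → posterior Normal(24/5, 4/5)
obs 3: x=-7/2 → posterior Normal(17/7, 4/7)
obs 4: x=4 → posterior Normal(25/9, 4/9)
obs 5: x=2 → posterior Normal(29/11, 4/11)
obs 6: x=4 → posterior Normal(37/13, 4/13)
obs 7: x=-7/2 → posterior Normal(2, 4/15)
obs 8: x=2 → posterior Normal(2, 4/17)
obs 9: x=-1/2 → posterior Normal(33/19, 4/19)
obs 10: x=3 → posterior Normal(13/7, 4/21)
obs 11: x=-4 → posterior Normal(31/23, 4/23)
obs 12: x=-5 → posterior Normal(21/25, 4/25)
obs 13: x=-3 → posterior Normal(5/9, 4/27)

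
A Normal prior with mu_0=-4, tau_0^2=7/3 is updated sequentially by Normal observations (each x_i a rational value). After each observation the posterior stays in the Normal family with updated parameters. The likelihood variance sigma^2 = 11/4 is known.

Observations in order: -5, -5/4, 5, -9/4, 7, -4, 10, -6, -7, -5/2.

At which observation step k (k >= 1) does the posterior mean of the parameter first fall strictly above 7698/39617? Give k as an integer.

obs 1: x=-5 → posterior Normal(-272/61, 77/61)
obs 2: x=-5/4 → posterior Normal(-307/89, 77/89)
obs 3: x=5 → posterior Normal(-167/117, 77/117)
obs 4: x=-9/4 → posterior Normal(-46/29, 77/145)
obs 5: x=7 → posterior Normal(-34/173, 77/173)
obs 6: x=-4 → posterior Normal(-146/201, 77/201)
obs 7: x=10 → posterior Normal(134/229, 77/229)
obs 8: x=-6 → posterior Normal(-34/257, 77/257)
obs 9: x=-7 → posterior Normal(-46/57, 77/285)
obs 10: x=-5/2 → posterior Normal(-300/313, 77/313)

k = 7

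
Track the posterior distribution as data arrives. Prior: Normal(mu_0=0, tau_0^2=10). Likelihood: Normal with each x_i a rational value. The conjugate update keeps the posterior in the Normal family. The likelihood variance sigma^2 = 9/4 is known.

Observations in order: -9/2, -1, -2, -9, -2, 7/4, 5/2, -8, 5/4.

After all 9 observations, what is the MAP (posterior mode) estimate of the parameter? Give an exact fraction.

obs 1: x=-9/2 → posterior Normal(-180/49, 90/49)
obs 2: x=-1 → posterior Normal(-220/89, 90/89)
obs 3: x=-2 → posterior Normal(-100/43, 30/43)
obs 4: x=-9 → posterior Normal(-660/169, 90/169)
obs 5: x=-2 → posterior Normal(-740/209, 90/209)
obs 6: x=7/4 → posterior Normal(-670/249, 30/83)
obs 7: x=5/2 → posterior Normal(-570/289, 90/289)
obs 8: x=-8 → posterior Normal(-890/329, 90/329)
obs 9: x=5/4 → posterior Normal(-280/123, 10/41)

-280/123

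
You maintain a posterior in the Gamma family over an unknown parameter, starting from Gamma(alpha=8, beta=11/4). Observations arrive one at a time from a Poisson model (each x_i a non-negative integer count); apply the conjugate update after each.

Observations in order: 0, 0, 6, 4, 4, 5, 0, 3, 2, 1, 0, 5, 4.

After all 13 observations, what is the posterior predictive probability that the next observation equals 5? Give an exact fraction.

obs 1: x=0 → posterior Gamma(8, 15/4)
obs 2: x=0 → posterior Gamma(8, 19/4)
obs 3: x=6 → posterior Gamma(14, 23/4)
obs 4: x=4 → posterior Gamma(18, 27/4)
obs 5: x=4 → posterior Gamma(22, 31/4)
obs 6: x=5 → posterior Gamma(27, 35/4)
obs 7: x=0 → posterior Gamma(27, 39/4)
obs 8: x=3 → posterior Gamma(30, 43/4)
obs 9: x=2 → posterior Gamma(32, 47/4)
obs 10: x=1 → posterior Gamma(33, 51/4)
obs 11: x=0 → posterior Gamma(33, 55/4)
obs 12: x=5 → posterior Gamma(38, 59/4)
obs 13: x=4 → posterior Gamma(42, 63/4)

5242791124750811079729987378552623825035571438541675607881143694515469640372883687424/66913805084570123447558018091431659442943981023312607454084221003235794522457873706923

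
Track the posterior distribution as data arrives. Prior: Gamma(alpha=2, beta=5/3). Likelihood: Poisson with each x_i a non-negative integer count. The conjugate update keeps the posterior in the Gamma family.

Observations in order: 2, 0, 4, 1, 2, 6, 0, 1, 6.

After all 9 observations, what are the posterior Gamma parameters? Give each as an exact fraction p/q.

alpha=24, beta=32/3

obs 1: x=2 → posterior Gamma(4, 8/3)
obs 2: x=0 → posterior Gamma(4, 11/3)
obs 3: x=4 → posterior Gamma(8, 14/3)
obs 4: x=1 → posterior Gamma(9, 17/3)
obs 5: x=2 → posterior Gamma(11, 20/3)
obs 6: x=6 → posterior Gamma(17, 23/3)
obs 7: x=0 → posterior Gamma(17, 26/3)
obs 8: x=1 → posterior Gamma(18, 29/3)
obs 9: x=6 → posterior Gamma(24, 32/3)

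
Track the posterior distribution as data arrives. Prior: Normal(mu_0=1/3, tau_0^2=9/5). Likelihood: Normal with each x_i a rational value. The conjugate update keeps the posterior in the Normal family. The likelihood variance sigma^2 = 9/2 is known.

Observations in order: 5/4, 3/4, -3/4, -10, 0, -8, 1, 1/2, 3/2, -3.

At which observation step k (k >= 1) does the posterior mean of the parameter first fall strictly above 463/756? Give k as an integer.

obs 1: x=5/4 → posterior Normal(25/42, 9/7)
obs 2: x=3/4 → posterior Normal(17/27, 1)
obs 3: x=-3/4 → posterior Normal(25/66, 9/11)
obs 4: x=-10 → posterior Normal(-95/78, 9/13)
obs 5: x=0 → posterior Normal(-19/18, 3/5)
obs 6: x=-8 → posterior Normal(-191/102, 9/17)
obs 7: x=1 → posterior Normal(-179/114, 9/19)
obs 8: x=1/2 → posterior Normal(-173/126, 3/7)
obs 9: x=3/2 → posterior Normal(-155/138, 9/23)
obs 10: x=-3 → posterior Normal(-191/150, 9/25)

k = 2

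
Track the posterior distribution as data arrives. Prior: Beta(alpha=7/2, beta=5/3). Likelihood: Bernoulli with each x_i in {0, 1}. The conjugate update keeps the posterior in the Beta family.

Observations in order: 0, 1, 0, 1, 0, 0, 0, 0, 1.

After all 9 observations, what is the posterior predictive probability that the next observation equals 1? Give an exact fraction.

39/85

obs 1: x=0 → posterior Beta(7/2, 8/3)
obs 2: x=1 → posterior Beta(9/2, 8/3)
obs 3: x=0 → posterior Beta(9/2, 11/3)
obs 4: x=1 → posterior Beta(11/2, 11/3)
obs 5: x=0 → posterior Beta(11/2, 14/3)
obs 6: x=0 → posterior Beta(11/2, 17/3)
obs 7: x=0 → posterior Beta(11/2, 20/3)
obs 8: x=0 → posterior Beta(11/2, 23/3)
obs 9: x=1 → posterior Beta(13/2, 23/3)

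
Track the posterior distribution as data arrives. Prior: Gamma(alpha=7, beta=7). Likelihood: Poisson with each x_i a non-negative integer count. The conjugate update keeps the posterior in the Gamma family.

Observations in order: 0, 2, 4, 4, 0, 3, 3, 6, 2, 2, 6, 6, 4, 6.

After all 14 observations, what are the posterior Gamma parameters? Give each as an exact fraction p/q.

alpha=55, beta=21

obs 1: x=0 → posterior Gamma(7, 8)
obs 2: x=2 → posterior Gamma(9, 9)
obs 3: x=4 → posterior Gamma(13, 10)
obs 4: x=4 → posterior Gamma(17, 11)
obs 5: x=0 → posterior Gamma(17, 12)
obs 6: x=3 → posterior Gamma(20, 13)
obs 7: x=3 → posterior Gamma(23, 14)
obs 8: x=6 → posterior Gamma(29, 15)
obs 9: x=2 → posterior Gamma(31, 16)
obs 10: x=2 → posterior Gamma(33, 17)
obs 11: x=6 → posterior Gamma(39, 18)
obs 12: x=6 → posterior Gamma(45, 19)
obs 13: x=4 → posterior Gamma(49, 20)
obs 14: x=6 → posterior Gamma(55, 21)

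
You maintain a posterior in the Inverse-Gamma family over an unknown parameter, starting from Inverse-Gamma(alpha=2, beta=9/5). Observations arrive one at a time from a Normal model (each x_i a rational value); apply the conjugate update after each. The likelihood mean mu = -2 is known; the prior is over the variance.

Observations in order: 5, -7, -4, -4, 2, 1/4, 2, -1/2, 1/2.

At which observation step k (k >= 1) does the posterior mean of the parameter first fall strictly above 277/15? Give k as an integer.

obs 1: x=5 → posterior Inverse-Gamma(5/2, 263/10)
obs 2: x=-7 → posterior Inverse-Gamma(3, 194/5)
obs 3: x=-4 → posterior Inverse-Gamma(7/2, 204/5)
obs 4: x=-4 → posterior Inverse-Gamma(4, 214/5)
obs 5: x=2 → posterior Inverse-Gamma(9/2, 254/5)
obs 6: x=1/4 → posterior Inverse-Gamma(5, 8533/160)
obs 7: x=2 → posterior Inverse-Gamma(11/2, 9813/160)
obs 8: x=-1/2 → posterior Inverse-Gamma(6, 9993/160)
obs 9: x=1/2 → posterior Inverse-Gamma(13/2, 10493/160)

k = 2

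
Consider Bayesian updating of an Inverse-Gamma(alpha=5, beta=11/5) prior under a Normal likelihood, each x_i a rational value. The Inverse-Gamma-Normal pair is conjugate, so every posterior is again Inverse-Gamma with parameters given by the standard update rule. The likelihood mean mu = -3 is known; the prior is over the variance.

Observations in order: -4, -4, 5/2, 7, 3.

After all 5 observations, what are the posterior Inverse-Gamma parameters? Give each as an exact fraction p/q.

alpha=15/2, beta=3453/40

obs 1: x=-4 → posterior Inverse-Gamma(11/2, 27/10)
obs 2: x=-4 → posterior Inverse-Gamma(6, 16/5)
obs 3: x=5/2 → posterior Inverse-Gamma(13/2, 733/40)
obs 4: x=7 → posterior Inverse-Gamma(7, 2733/40)
obs 5: x=3 → posterior Inverse-Gamma(15/2, 3453/40)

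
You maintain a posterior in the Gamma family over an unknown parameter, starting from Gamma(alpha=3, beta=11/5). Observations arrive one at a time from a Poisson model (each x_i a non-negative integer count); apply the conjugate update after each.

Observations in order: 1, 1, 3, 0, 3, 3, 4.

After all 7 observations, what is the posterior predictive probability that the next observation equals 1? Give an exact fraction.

8504346961235799665017799311360/30873853313187458770427288505939

obs 1: x=1 → posterior Gamma(4, 16/5)
obs 2: x=1 → posterior Gamma(5, 21/5)
obs 3: x=3 → posterior Gamma(8, 26/5)
obs 4: x=0 → posterior Gamma(8, 31/5)
obs 5: x=3 → posterior Gamma(11, 36/5)
obs 6: x=3 → posterior Gamma(14, 41/5)
obs 7: x=4 → posterior Gamma(18, 46/5)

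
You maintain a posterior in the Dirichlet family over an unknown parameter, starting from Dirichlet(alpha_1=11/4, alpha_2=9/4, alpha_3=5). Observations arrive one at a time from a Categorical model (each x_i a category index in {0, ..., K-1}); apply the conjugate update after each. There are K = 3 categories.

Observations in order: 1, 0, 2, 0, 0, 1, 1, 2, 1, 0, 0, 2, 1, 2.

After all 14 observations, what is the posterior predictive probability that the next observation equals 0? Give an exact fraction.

obs 1: x=1 → posterior Dirichlet(11/4, 13/4, 5)
obs 2: x=0 → posterior Dirichlet(15/4, 13/4, 5)
obs 3: x=2 → posterior Dirichlet(15/4, 13/4, 6)
obs 4: x=0 → posterior Dirichlet(19/4, 13/4, 6)
obs 5: x=0 → posterior Dirichlet(23/4, 13/4, 6)
obs 6: x=1 → posterior Dirichlet(23/4, 17/4, 6)
obs 7: x=1 → posterior Dirichlet(23/4, 21/4, 6)
obs 8: x=2 → posterior Dirichlet(23/4, 21/4, 7)
obs 9: x=1 → posterior Dirichlet(23/4, 25/4, 7)
obs 10: x=0 → posterior Dirichlet(27/4, 25/4, 7)
obs 11: x=0 → posterior Dirichlet(31/4, 25/4, 7)
obs 12: x=2 → posterior Dirichlet(31/4, 25/4, 8)
obs 13: x=1 → posterior Dirichlet(31/4, 29/4, 8)
obs 14: x=2 → posterior Dirichlet(31/4, 29/4, 9)

31/96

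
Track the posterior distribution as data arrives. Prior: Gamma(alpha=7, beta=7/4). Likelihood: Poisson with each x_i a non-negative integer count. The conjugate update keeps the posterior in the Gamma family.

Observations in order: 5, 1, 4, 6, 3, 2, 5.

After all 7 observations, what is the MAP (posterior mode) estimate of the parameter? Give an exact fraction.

obs 1: x=5 → posterior Gamma(12, 11/4)
obs 2: x=1 → posterior Gamma(13, 15/4)
obs 3: x=4 → posterior Gamma(17, 19/4)
obs 4: x=6 → posterior Gamma(23, 23/4)
obs 5: x=3 → posterior Gamma(26, 27/4)
obs 6: x=2 → posterior Gamma(28, 31/4)
obs 7: x=5 → posterior Gamma(33, 35/4)

128/35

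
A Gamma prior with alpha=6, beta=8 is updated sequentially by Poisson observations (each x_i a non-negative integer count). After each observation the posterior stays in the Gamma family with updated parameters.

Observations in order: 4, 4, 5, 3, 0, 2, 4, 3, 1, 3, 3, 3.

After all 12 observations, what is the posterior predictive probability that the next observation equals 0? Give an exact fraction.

219902325555200000000000000000000000000000000000000000/1625515384162495488635310116741260158419511738394408821

obs 1: x=4 → posterior Gamma(10, 9)
obs 2: x=4 → posterior Gamma(14, 10)
obs 3: x=5 → posterior Gamma(19, 11)
obs 4: x=3 → posterior Gamma(22, 12)
obs 5: x=0 → posterior Gamma(22, 13)
obs 6: x=2 → posterior Gamma(24, 14)
obs 7: x=4 → posterior Gamma(28, 15)
obs 8: x=3 → posterior Gamma(31, 16)
obs 9: x=1 → posterior Gamma(32, 17)
obs 10: x=3 → posterior Gamma(35, 18)
obs 11: x=3 → posterior Gamma(38, 19)
obs 12: x=3 → posterior Gamma(41, 20)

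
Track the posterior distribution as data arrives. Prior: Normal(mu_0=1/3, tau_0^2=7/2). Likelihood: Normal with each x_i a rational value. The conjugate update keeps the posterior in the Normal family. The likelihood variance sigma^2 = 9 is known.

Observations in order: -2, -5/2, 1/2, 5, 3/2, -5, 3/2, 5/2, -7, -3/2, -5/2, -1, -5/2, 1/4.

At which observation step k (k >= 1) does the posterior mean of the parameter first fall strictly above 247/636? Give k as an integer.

obs 1: x=-2 → posterior Normal(-8/25, 63/25)
obs 2: x=-5/2 → posterior Normal(-51/64, 63/32)
obs 3: x=1/2 → posterior Normal(-22/39, 21/13)
obs 4: x=5 → posterior Normal(13/46, 63/46)
obs 5: x=3/2 → posterior Normal(47/106, 63/53)
obs 6: x=-5 → posterior Normal(-23/120, 21/20)
obs 7: x=3/2 → posterior Normal(-1/67, 63/67)
obs 8: x=5/2 → posterior Normal(33/148, 63/74)
obs 9: x=-7 → posterior Normal(-65/162, 7/9)
obs 10: x=-3/2 → posterior Normal(-43/88, 63/88)
obs 11: x=-5/2 → posterior Normal(-121/190, 63/95)
obs 12: x=-1 → posterior Normal(-45/68, 21/34)
obs 13: x=-5/2 → posterior Normal(-85/109, 63/109)
obs 14: x=1/4 → posterior Normal(-333/464, 63/116)

k = 5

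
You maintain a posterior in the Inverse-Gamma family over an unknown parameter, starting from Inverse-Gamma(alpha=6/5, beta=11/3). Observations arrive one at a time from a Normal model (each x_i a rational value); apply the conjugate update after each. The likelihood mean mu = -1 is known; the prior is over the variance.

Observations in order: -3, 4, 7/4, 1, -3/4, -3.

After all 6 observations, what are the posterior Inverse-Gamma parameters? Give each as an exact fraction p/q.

alpha=21/5, beta=1247/48

obs 1: x=-3 → posterior Inverse-Gamma(17/10, 17/3)
obs 2: x=4 → posterior Inverse-Gamma(11/5, 109/6)
obs 3: x=7/4 → posterior Inverse-Gamma(27/10, 2107/96)
obs 4: x=1 → posterior Inverse-Gamma(16/5, 2299/96)
obs 5: x=-3/4 → posterior Inverse-Gamma(37/10, 1151/48)
obs 6: x=-3 → posterior Inverse-Gamma(21/5, 1247/48)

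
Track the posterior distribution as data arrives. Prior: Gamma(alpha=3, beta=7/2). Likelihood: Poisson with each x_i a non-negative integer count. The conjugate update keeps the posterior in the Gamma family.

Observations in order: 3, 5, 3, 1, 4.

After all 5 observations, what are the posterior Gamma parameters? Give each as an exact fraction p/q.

alpha=19, beta=17/2

obs 1: x=3 → posterior Gamma(6, 9/2)
obs 2: x=5 → posterior Gamma(11, 11/2)
obs 3: x=3 → posterior Gamma(14, 13/2)
obs 4: x=1 → posterior Gamma(15, 15/2)
obs 5: x=4 → posterior Gamma(19, 17/2)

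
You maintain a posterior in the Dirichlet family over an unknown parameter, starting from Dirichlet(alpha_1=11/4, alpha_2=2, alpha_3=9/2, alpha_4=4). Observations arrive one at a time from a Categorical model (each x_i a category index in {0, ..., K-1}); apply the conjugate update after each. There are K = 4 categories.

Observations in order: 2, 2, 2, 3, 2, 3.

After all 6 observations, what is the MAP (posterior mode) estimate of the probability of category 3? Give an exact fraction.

obs 1: x=2 → posterior Dirichlet(11/4, 2, 11/2, 4)
obs 2: x=2 → posterior Dirichlet(11/4, 2, 13/2, 4)
obs 3: x=2 → posterior Dirichlet(11/4, 2, 15/2, 4)
obs 4: x=3 → posterior Dirichlet(11/4, 2, 15/2, 5)
obs 5: x=2 → posterior Dirichlet(11/4, 2, 17/2, 5)
obs 6: x=3 → posterior Dirichlet(11/4, 2, 17/2, 6)

20/61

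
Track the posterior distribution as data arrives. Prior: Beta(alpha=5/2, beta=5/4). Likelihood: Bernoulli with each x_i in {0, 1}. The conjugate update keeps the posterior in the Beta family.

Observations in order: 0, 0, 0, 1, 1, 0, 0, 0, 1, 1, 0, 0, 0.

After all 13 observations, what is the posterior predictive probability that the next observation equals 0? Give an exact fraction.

41/67

obs 1: x=0 → posterior Beta(5/2, 9/4)
obs 2: x=0 → posterior Beta(5/2, 13/4)
obs 3: x=0 → posterior Beta(5/2, 17/4)
obs 4: x=1 → posterior Beta(7/2, 17/4)
obs 5: x=1 → posterior Beta(9/2, 17/4)
obs 6: x=0 → posterior Beta(9/2, 21/4)
obs 7: x=0 → posterior Beta(9/2, 25/4)
obs 8: x=0 → posterior Beta(9/2, 29/4)
obs 9: x=1 → posterior Beta(11/2, 29/4)
obs 10: x=1 → posterior Beta(13/2, 29/4)
obs 11: x=0 → posterior Beta(13/2, 33/4)
obs 12: x=0 → posterior Beta(13/2, 37/4)
obs 13: x=0 → posterior Beta(13/2, 41/4)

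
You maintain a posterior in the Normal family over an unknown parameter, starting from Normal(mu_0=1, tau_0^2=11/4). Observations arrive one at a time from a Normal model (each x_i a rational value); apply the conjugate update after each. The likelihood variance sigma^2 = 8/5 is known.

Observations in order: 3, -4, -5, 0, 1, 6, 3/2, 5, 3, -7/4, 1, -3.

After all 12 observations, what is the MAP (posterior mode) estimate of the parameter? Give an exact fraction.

1613/2768

obs 1: x=3 → posterior Normal(197/87, 88/87)
obs 2: x=-4 → posterior Normal(-23/142, 44/71)
obs 3: x=-5 → posterior Normal(-298/197, 88/197)
obs 4: x=0 → posterior Normal(-149/126, 22/63)
obs 5: x=1 → posterior Normal(-243/307, 88/307)
obs 6: x=6 → posterior Normal(87/362, 44/181)
obs 7: x=3/2 → posterior Normal(113/278, 88/417)
obs 8: x=5 → posterior Normal(889/944, 11/59)
obs 9: x=3 → posterior Normal(1219/1054, 88/527)
obs 10: x=-7/4 → posterior Normal(2053/2328, 44/291)
obs 11: x=1 → posterior Normal(2273/2548, 88/637)
obs 12: x=-3 → posterior Normal(1613/2768, 22/173)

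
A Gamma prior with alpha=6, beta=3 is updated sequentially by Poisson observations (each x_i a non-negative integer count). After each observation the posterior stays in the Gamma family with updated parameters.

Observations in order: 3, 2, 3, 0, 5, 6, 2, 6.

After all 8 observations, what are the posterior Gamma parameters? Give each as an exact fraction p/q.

obs 1: x=3 → posterior Gamma(9, 4)
obs 2: x=2 → posterior Gamma(11, 5)
obs 3: x=3 → posterior Gamma(14, 6)
obs 4: x=0 → posterior Gamma(14, 7)
obs 5: x=5 → posterior Gamma(19, 8)
obs 6: x=6 → posterior Gamma(25, 9)
obs 7: x=2 → posterior Gamma(27, 10)
obs 8: x=6 → posterior Gamma(33, 11)

alpha=33, beta=11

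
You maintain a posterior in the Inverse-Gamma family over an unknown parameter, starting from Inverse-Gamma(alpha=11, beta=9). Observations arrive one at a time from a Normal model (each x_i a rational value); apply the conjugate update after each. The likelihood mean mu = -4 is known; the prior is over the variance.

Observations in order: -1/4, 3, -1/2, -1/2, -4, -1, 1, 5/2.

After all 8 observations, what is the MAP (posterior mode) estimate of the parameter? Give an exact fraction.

2909/512

obs 1: x=-1/4 → posterior Inverse-Gamma(23/2, 513/32)
obs 2: x=3 → posterior Inverse-Gamma(12, 1297/32)
obs 3: x=-1/2 → posterior Inverse-Gamma(25/2, 1493/32)
obs 4: x=-1/2 → posterior Inverse-Gamma(13, 1689/32)
obs 5: x=-4 → posterior Inverse-Gamma(27/2, 1689/32)
obs 6: x=-1 → posterior Inverse-Gamma(14, 1833/32)
obs 7: x=1 → posterior Inverse-Gamma(29/2, 2233/32)
obs 8: x=5/2 → posterior Inverse-Gamma(15, 2909/32)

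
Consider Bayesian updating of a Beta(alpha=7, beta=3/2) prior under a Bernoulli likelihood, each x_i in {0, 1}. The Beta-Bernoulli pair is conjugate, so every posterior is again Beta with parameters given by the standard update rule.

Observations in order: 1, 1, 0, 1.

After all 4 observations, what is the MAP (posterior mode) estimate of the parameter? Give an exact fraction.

obs 1: x=1 → posterior Beta(8, 3/2)
obs 2: x=1 → posterior Beta(9, 3/2)
obs 3: x=0 → posterior Beta(9, 5/2)
obs 4: x=1 → posterior Beta(10, 5/2)

6/7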